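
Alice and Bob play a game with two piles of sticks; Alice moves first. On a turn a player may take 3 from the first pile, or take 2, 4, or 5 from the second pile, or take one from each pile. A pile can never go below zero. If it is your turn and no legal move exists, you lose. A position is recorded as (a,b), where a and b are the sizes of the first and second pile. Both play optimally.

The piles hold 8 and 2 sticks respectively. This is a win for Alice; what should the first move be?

Move to (8,0).

Compute win/loss labels from the base case upward. A position with no move is L. Any other position is W if it can reach an L in one move, else L.
No move ever increases a pile, so every position that can arise here has a ≤ 8 and b ≤ 2; it is enough to label the cells with 0 ≤ a ≤ 8 and 0 ≤ b ≤ 2.
Every move lowers a or b (never raises either), so fill the grid row by row in increasing a, and left to right within a row: each cell's successors are then already labelled.
      b=0  b=1  b=2
a=0:    L    L    W
a=1:    L    W    W
a=2:    L    W    W
a=3:    W    W    L
a=4:    W    L    L
a=5:    W    L    W
a=6:    L    L    W
a=7:    L    W    W
a=8:    L    W    W
Cells with no legal move (terminal, hence L): (0,0), (0,1), (1,0), (2,0).
The remaining L cells, each justified by listing all of its moves:
(3,2): L (options (0,2)(W), (3,0)(W), (2,1)(W) are all W)
(4,1): L (options (1,1)(W), (3,0)(W) are all W)
(4,2): L (options (1,2)(W), (4,0)(W), (3,1)(W) are all W)
(5,1): L (options (2,1)(W), (4,0)(W) are all W)
(6,0): L (sole option (3,0)(W) is W)
(6,1): L (options (3,1)(W), (5,0)(W) are all W)
(7,0): L (sole option (4,0)(W) is W)
(8,0): L (sole option (5,0)(W) is W)
Every other cell has at least one move into one of the L cells above, so it is W.
From (8,2), the L positions reachable in one move are: (8,0).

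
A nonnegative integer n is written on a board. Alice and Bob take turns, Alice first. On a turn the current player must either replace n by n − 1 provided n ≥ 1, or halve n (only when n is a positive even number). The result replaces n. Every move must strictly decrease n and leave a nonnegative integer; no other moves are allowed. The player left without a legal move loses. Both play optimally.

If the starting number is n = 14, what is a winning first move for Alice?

Compute win/loss labels from the base case upward. A position with no move is L. Any other position is W if it can reach an L in one move, else L.
n=0: no move → L
n=1: →0(L), so W
n=2: →1(W) only, which is W, so L
n=3: →2(L), so W
n=4: →2(L), so W
n=5: →4(W) only, which is W, so L
n=6: →5(L), so W
n=7: →6(W) only, which is W, so L
n=8: →7(L), so W
n=9: →8(W) only, which is W, so L
n=10: →5(L), so W
n=11: →10(W) only, which is W, so L
n=12: →11(L), so W
n=13: →12(W) only, which is W, so L
n=14: →7(L), so W
From 14, the L positions reachable in one move are: 7, 13. Any move reaching one of these is winning.

Move to 7.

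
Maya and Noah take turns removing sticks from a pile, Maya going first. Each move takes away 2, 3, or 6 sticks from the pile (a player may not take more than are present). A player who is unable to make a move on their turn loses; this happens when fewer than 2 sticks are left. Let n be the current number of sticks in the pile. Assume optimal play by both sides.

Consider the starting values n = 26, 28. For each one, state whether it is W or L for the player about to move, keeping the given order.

26: W, 28: L

Work bottom-up. With no move the player to move loses. Otherwise the position is W if at least one move leads to an L position for the opponent, and L if every move leads to a W.
n=0: no move → L
n=1: no move → L
n=2: W (go to 0, an L position)
n=3: W (go to 1, an L position)
n=4: W (go to 1, an L position)
n=5: L (options 3(W), 2(W) are all W)
n=6: W (go to 0, an L position)
n=7: W (go to 5, an L position)
n=8: W (go to 5, an L position)
n=9: L (options 7(W), 6(W), 3(W) are all W)
n=10: L (options 8(W), 7(W), 4(W) are all W)
n=11: W (go to 9, an L position)
n=12: W (go to 10, an L position)
n=13: W (go to 10, an L position)
n=14: L (options 12(W), 11(W), 8(W) are all W)
n=15: W (go to 9, an L position)
n=16: W (go to 14, an L position)
n=17: W (go to 14, an L position)
n=18: L (options 16(W), 15(W), 12(W) are all W)
n=19: L (options 17(W), 16(W), 13(W) are all W)
n=20: W (go to 18, an L position)
n=21: W (go to 19, an L position)
n=22: W (go to 19, an L position)
n=23: L (options 21(W), 20(W), 17(W) are all W)
n=24: W (go to 18, an L position)
n=25: W (go to 23, an L position)
n=26: W (go to 23, an L position)
n=27: L (options 25(W), 24(W), 21(W) are all W)
n=28: L (options 26(W), 25(W), 22(W) are all W)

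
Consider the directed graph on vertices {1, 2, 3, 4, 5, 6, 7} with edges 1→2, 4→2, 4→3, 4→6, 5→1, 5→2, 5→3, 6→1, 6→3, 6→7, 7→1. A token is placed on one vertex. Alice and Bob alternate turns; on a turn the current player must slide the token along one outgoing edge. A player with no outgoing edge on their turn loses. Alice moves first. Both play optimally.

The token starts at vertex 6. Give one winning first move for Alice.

Work bottom-up. With no move the player to move loses. Otherwise the position is W if at least one move leads to an L position for the opponent, and L if every move leads to a W.
Every edge goes from a vertex to one that appears earlier in the order 3, 2, 1, 5, 7, 6, 4, so processing vertices in that order labels each vertex after all of its successors.
3: no outgoing edge → L
2: no outgoing edge → L
1: can move to 2, which is L ⇒ W
5: can move to 2, which is L ⇒ W
7: the only move is to 1(W), a W ⇒ L
6: can move to 7, which is L ⇒ W
4: can move to 2, which is L ⇒ W
From 6, the L positions reachable in one move are: 7, 3. Any move reaching one of these is winning.

Move to 7.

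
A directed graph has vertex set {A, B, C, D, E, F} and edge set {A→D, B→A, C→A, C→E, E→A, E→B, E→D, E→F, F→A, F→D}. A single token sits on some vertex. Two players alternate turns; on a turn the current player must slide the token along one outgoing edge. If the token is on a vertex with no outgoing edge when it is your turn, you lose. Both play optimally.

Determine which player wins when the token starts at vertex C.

The second player wins.

Classify positions by backward induction: terminal positions (no move available) are L. From any other position, the mover wins iff some move reaches an L.
Every edge goes from a vertex to one that appears earlier in the order D, A, F, B, E, C, so processing vertices in that order labels each vertex after all of its successors.
D: no outgoing edge → L
A: →D(L), so W
F: →D(L), so W
B: →A(W) only, which is W, so L
E: →B(L), so W
C: →E(W), A(W) — all W, so L
The starting position C is L: whatever the player to move does, the opponent receives a W position.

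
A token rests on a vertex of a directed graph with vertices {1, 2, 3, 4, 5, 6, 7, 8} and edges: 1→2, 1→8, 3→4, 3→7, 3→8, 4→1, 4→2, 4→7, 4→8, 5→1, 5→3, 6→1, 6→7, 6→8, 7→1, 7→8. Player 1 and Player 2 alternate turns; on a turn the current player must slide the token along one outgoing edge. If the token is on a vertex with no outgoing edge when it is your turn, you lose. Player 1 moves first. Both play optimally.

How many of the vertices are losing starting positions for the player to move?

Work bottom-up. With no move the player to move loses. Otherwise the position is W if at least one move leads to an L position for the opponent, and L if every move leads to a W.
Every edge goes from a vertex to one that appears earlier in the order 8, 2, 1, 7, 4, 6, 3, 5, so processing vertices in that order labels each vertex after all of its successors.
8: no outgoing edge → L
2: no outgoing edge → L
1: →2(L), so W
7: →8(L), so W
4: →2(L), so W
6: →8(L), so W
3: →8(L), so W
5: →3(W), 1(W) — all W, so L
The L vertices are 2, 5, 8; that is 3 in all.

3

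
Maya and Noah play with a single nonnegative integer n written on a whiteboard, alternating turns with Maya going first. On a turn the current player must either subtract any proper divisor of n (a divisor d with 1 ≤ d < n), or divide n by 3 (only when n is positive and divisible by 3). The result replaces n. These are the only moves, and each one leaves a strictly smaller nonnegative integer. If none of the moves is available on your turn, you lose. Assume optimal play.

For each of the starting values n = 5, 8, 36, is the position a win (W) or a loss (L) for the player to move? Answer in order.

Use the standard recursion: the mover loses at a terminal position; elsewhere, the mover wins exactly when some move hands the opponent an L position.
n=0: no move → L
n=1: no move → L
n=2: W (go to 1, an L position)
n=3: W (go to 1, an L position)
n=4: L (options 2(W), 3(W) are all W)
n=5: W (go to 4, an L position)
n=6: W (go to 4, an L position)
n=7: L (sole option 6(W) is W)
n=8: W (go to 4, an L position)
n=9: L (options 3(W), 6(W), 8(W) are all W)
n=10: W (go to 9, an L position)
n=11: L (sole option 10(W) is W)
n=12: W (go to 4, an L position)
n=13: L (sole option 12(W) is W)
n=14: W (go to 7, an L position)
n=15: L (options 5(W), 10(W), 12(W), 14(W) are all W)
n=16: W (go to 15, an L position)
n=17: L (sole option 16(W) is W)
n=18: W (go to 9, an L position)
n=19: L (sole option 18(W) is W)
n=20: W (go to 15, an L position)
n=21: W (go to 7, an L position)
n=22: W (go to 11, an L position)
n=23: L (sole option 22(W) is W)
n=24: W (go to 23, an L position)
n=25: L (options 20(W), 24(W) are all W)
n=26: W (go to 13, an L position)
n=27: W (go to 9, an L position)
n=28: L (options 14(W), 21(W), 24(W), 26(W), 27(W) are all W)
n=29: W (go to 28, an L position)
n=30: W (go to 15, an L position)
n=31: L (sole option 30(W) is W)
n=32: W (go to 28, an L position)
n=33: W (go to 11, an L position)
n=34: W (go to 17, an L position)
n=35: W (go to 28, an L position)
n=36: L (options 12(W), 18(W), 24(W), 27(W), 30(W), 32(W), 33(W), 34(W), 35(W) are all W)

5: W, 8: W, 36: L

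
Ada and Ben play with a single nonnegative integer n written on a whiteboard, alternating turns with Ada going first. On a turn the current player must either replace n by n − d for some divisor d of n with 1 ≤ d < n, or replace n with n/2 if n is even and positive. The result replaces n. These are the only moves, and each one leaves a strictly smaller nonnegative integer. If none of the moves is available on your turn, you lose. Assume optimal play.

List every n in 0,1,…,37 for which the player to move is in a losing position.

Work bottom-up. With no move the player to move loses. Otherwise the position is W if at least one move leads to an L position for the opponent, and L if every move leads to a W.
n=0: no move → L
n=1: no move → L
n=2: can move to 1, which is L ⇒ W
n=3: the only move is to 2(W), a W ⇒ L
n=4: can move to 3, which is L ⇒ W
n=5: the only move is to 4(W), a W ⇒ L
n=6: can move to 3, which is L ⇒ W
n=7: the only move is to 6(W), a W ⇒ L
n=8: can move to 7, which is L ⇒ W
n=9: moves to 6(W), 8(W); every one is W ⇒ L
n=10: can move to 5, which is L ⇒ W
n=11: the only move is to 10(W), a W ⇒ L
n=12: can move to 9, which is L ⇒ W
n=13: the only move is to 12(W), a W ⇒ L
n=14: can move to 7, which is L ⇒ W
n=15: moves to 10(W), 12(W), 14(W); every one is W ⇒ L
n=16: can move to 15, which is L ⇒ W
n=17: the only move is to 16(W), a W ⇒ L
n=18: can move to 9, which is L ⇒ W
n=19: the only move is to 18(W), a W ⇒ L
n=20: can move to 15, which is L ⇒ W
n=21: moves to 14(W), 18(W), 20(W); every one is W ⇒ L
n=22: can move to 11, which is L ⇒ W
n=23: the only move is to 22(W), a W ⇒ L
n=24: can move to 21, which is L ⇒ W
n=25: moves to 20(W), 24(W); every one is W ⇒ L
n=26: can move to 13, which is L ⇒ W
n=27: moves to 18(W), 24(W), 26(W); every one is W ⇒ L
n=28: can move to 21, which is L ⇒ W
n=29: the only move is to 28(W), a W ⇒ L
n=30: can move to 15, which is L ⇒ W
n=31: the only move is to 30(W), a W ⇒ L
n=32: can move to 31, which is L ⇒ W
n=33: moves to 22(W), 30(W), 32(W); every one is W ⇒ L
n=34: can move to 17, which is L ⇒ W
n=35: moves to 28(W), 30(W), 34(W); every one is W ⇒ L
n=36: can move to 27, which is L ⇒ W
n=37: the only move is to 36(W), a W ⇒ L
Reading off the rows marked L gives the requested list; there are 20 such values of n.

0, 1, 3, 5, 7, 9, 11, 13, 15, 17, 19, 21, 23, 25, 27, 29, 31, 33, 35, 37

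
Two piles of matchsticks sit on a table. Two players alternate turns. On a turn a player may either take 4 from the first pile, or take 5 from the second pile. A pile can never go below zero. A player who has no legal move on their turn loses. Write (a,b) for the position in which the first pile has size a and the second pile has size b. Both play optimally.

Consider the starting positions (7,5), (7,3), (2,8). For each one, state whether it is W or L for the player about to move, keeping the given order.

Classify positions by backward induction: terminal positions (no move available) are L. From any other position, the mover wins iff some move reaches an L.
No move ever increases a pile, so every position that can arise here has a ≤ 7 and b ≤ 8; it is enough to label the cells with 0 ≤ a ≤ 7 and 0 ≤ b ≤ 8.
Every move lowers a or b (never raises either), so fill the grid row by row in increasing a, and left to right within a row: each cell's successors are then already labelled.
      b=0  b=1  b=2  b=3  b=4  b=5  b=6  b=7  b=8
a=0:    L    L    L    L    L    W    W    W    W
a=1:    L    L    L    L    L    W    W    W    W
a=2:    L    L    L    L    L    W    W    W    W
a=3:    L    L    L    L    L    W    W    W    W
a=4:    W    W    W    W    W    L    L    L    L
a=5:    W    W    W    W    W    L    L    L    L
a=6:    W    W    W    W    W    L    L    L    L
a=7:    W    W    W    W    W    L    L    L    L
Cells with no legal move (terminal, hence L): (0,0), (0,1), (0,2), (0,3), (0,4), (1,0), (1,1), (1,2), (1,3), (1,4), (2,0), (2,1), (2,2), (2,3), (2,4), (3,0), (3,1), (3,2), (3,3), (3,4).
The remaining L cells, each justified by listing all of its moves:
(4,5): moves to (0,5)(W), (4,0)(W); every one is W ⇒ L
(4,6): moves to (0,6)(W), (4,1)(W); every one is W ⇒ L
(4,7): moves to (0,7)(W), (4,2)(W); every one is W ⇒ L
(4,8): moves to (0,8)(W), (4,3)(W); every one is W ⇒ L
(5,5): moves to (1,5)(W), (5,0)(W); every one is W ⇒ L
(5,6): moves to (1,6)(W), (5,1)(W); every one is W ⇒ L
(5,7): moves to (1,7)(W), (5,2)(W); every one is W ⇒ L
(5,8): moves to (1,8)(W), (5,3)(W); every one is W ⇒ L
(6,5): moves to (2,5)(W), (6,0)(W); every one is W ⇒ L
(6,6): moves to (2,6)(W), (6,1)(W); every one is W ⇒ L
(6,7): moves to (2,7)(W), (6,2)(W); every one is W ⇒ L
(6,8): moves to (2,8)(W), (6,3)(W); every one is W ⇒ L
(7,5): moves to (3,5)(W), (7,0)(W); every one is W ⇒ L
(7,6): moves to (3,6)(W), (7,1)(W); every one is W ⇒ L
(7,7): moves to (3,7)(W), (7,2)(W); every one is W ⇒ L
(7,8): moves to (3,8)(W), (7,3)(W); every one is W ⇒ L
Every other cell has at least one move into one of the L cells above, so it is W.
(7,5): one of the L cells justified above, so L
(7,3): the move to (3,3) reaches an L cell, so W
(2,8): the move to (2,3) reaches an L cell, so W

(7,5): L, (7,3): W, (2,8): W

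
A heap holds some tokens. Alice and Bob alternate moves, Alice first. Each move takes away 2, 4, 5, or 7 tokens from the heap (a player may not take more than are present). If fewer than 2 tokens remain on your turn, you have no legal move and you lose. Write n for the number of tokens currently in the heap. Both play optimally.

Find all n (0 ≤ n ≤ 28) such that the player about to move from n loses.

Build the W/L table. Terminal = L. A non-terminal position is W if it has a move to some L; otherwise it is L.
n=0: no move → L
n=1: no move → L
n=2: →0(L), so W
n=3: →1(L), so W
n=4: →0(L), so W
n=5: →1(L), so W
n=6: →1(L), so W
n=7: →0(L), so W
n=8: →1(L), so W
n=9: →7(W), 5(W), 4(W), 2(W) — all W, so L
n=10: →8(W), 6(W), 5(W), 3(W) — all W, so L
n=11: →9(L), so W
n=12: →10(L), so W
n=13: →9(L), so W
n=14: →10(L), so W
n=15: →10(L), so W
n=16: →9(L), so W
n=17: →10(L), so W
n=18: →16(W), 14(W), 13(W), 11(W) — all W, so L
n=19: →17(W), 15(W), 14(W), 12(W) — all W, so L
n=20: →18(L), so W
n=21: →19(L), so W
n=22: →18(L), so W
n=23: →19(L), so W
n=24: →19(L), so W
n=25: →18(L), so W
n=26: →19(L), so W
n=27: →25(W), 23(W), 22(W), 20(W) — all W, so L
n=28: →26(W), 24(W), 23(W), 21(W) — all W, so L
Reading off the rows marked L gives the requested list; there are 8 such values of n.

0, 1, 9, 10, 18, 19, 27, 28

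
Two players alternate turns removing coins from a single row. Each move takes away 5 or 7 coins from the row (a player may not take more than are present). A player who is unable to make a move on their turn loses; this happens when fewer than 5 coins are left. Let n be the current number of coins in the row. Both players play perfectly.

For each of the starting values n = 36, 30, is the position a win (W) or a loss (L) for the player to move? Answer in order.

36: L, 30: W

Classify positions by backward induction: terminal positions (no move available) are L. From any other position, the mover wins iff some move reaches an L.
n=0: no move → L
n=1: no move → L
n=2: no move → L
n=3: no move → L
n=4: no move → L
n=5: →0(L), so W
n=6: →1(L), so W
n=7: →2(L), so W
n=8: →3(L), so W
n=9: →4(L), so W
n=10: →3(L), so W
n=11: →4(L), so W
n=12: →7(W), 5(W) — all W, so L
n=13: →8(W), 6(W) — all W, so L
n=14: →9(W), 7(W) — all W, so L
n=15: →10(W), 8(W) — all W, so L
n=16: →11(W), 9(W) — all W, so L
n=17: →12(L), so W
n=18: →13(L), so W
n=19: →14(L), so W
n=20: →15(L), so W
n=21: →16(L), so W
n=22: →15(L), so W
n=23: →16(L), so W
n=24: →19(W), 17(W) — all W, so L
n=25: →20(W), 18(W) — all W, so L
n=26: →21(W), 19(W) — all W, so L
n=27: →22(W), 20(W) — all W, so L
n=28: →23(W), 21(W) — all W, so L
n=29: →24(L), so W
n=30: →25(L), so W
n=31: →26(L), so W
n=32: →27(L), so W
n=33: →28(L), so W
n=34: →27(L), so W
n=35: →28(L), so W
n=36: →31(W), 29(W) — all W, so L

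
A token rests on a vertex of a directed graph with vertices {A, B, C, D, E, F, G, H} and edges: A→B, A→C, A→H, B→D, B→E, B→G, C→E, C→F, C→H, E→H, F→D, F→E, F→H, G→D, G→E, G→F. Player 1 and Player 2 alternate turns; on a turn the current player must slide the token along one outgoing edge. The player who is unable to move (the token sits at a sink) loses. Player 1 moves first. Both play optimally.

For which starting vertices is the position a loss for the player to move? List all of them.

Classify positions by backward induction: terminal positions (no move available) are L. From any other position, the mover wins iff some move reaches an L.
Every edge goes from a vertex to one that appears earlier in the order D, H, E, F, C, G, B, A, so processing vertices in that order labels each vertex after all of its successors.
D: no outgoing edge → L
H: no outgoing edge → L
E: →H(L), so W
F: →H(L), so W
C: →H(L), so W
G: →D(L), so W
B: →D(L), so W
A: →H(L), so W
Reading off the rows marked L gives the requested list; there are 2 such vertices.

D, H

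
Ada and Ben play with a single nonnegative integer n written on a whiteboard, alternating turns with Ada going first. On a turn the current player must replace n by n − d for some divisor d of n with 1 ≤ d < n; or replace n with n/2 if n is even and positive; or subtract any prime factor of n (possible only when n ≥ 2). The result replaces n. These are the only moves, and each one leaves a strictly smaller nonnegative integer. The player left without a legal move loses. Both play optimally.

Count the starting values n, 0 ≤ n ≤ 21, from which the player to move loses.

6

Compute win/loss labels from the base case upward. A position with no move is L. Any other position is W if it can reach an L in one move, else L.
n=0: no move → L
n=1: no move → L
n=2: →0(L), so W
n=3: →0(L), so W
n=4: →2(W), 3(W) — all W, so L
n=5: →0(L), so W
n=6: →4(L), so W
n=7: →0(L), so W
n=8: →4(L), so W
n=9: →6(W), 8(W) — all W, so L
n=10: →9(L), so W
n=11: →0(L), so W
n=12: →9(L), so W
n=13: →0(L), so W
n=14: →7(W), 12(W), 13(W) — all W, so L
n=15: →14(L), so W
n=16: →14(L), so W
n=17: →0(L), so W
n=18: →9(L), so W
n=19: →0(L), so W
n=20: →10(W), 15(W), 16(W), 18(W), 19(W) — all W, so L
n=21: →14(L), so W
L entries with 0 ≤ n ≤ 21: n = 0, 1, 4, 9, 14, 20; that makes 6.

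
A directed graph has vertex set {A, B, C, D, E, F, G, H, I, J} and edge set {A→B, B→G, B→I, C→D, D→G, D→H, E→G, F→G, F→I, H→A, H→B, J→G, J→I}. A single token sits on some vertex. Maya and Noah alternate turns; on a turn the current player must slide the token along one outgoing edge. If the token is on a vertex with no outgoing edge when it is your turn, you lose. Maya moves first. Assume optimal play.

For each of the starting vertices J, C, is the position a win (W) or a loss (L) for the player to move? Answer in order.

Positions with no move are L. A position that does have a move is losing for the player to move precisely when every available move leads to a winning position for the opponent. Fill in the labels:
Every edge goes from a vertex to one that appears earlier in the order I, G, E, F, B, A, J, H, D, C, so processing vertices in that order labels each vertex after all of its successors.
I: no outgoing edge → L
G: no outgoing edge → L
E: →G(L), so W
F: →G(L), so W
B: →G(L), so W
A: →B(W) only, which is W, so L
J: →G(L), so W
H: →A(L), so W
D: →G(L), so W
C: →D(W) only, which is W, so L

J: W, C: L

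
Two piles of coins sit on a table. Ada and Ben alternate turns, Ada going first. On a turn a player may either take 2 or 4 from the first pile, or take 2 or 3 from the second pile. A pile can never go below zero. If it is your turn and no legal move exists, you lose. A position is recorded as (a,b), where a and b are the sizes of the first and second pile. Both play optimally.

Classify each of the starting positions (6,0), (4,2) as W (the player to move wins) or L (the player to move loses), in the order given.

Positions with no move are L. A position that does have a move is losing for the player to move precisely when every available move leads to a winning position for the opponent. Fill in the labels:
No move ever increases a pile, so every position that can arise here has a ≤ 6 and b ≤ 2; it is enough to label the cells with 0 ≤ a ≤ 6 and 0 ≤ b ≤ 2.
Every move lowers a or b (never raises either), so fill the grid row by row in increasing a, and left to right within a row: each cell's successors are then already labelled.
      b=0  b=1  b=2
a=0:    L    L    W
a=1:    L    L    W
a=2:    W    W    L
a=3:    W    W    L
a=4:    W    W    W
a=5:    W    W    W
a=6:    L    L    W
Cells with no legal move (terminal, hence L): (0,0), (0,1), (1,0), (1,1).
The remaining L cells, each justified by listing all of its moves:
(2,2): only reaches (0,2)(W), (2,0)(W), all W → L
(3,2): only reaches (1,2)(W), (3,0)(W), all W → L
(6,0): only reaches (4,0)(W), (2,0)(W), all W → L
(6,1): only reaches (4,1)(W), (2,1)(W), all W → L
Every other cell has at least one move into one of the L cells above, so it is W.
(6,0): one of the L cells justified above, so L
(4,2): the move to (2,2) reaches an L cell, so W

(6,0): L, (4,2): W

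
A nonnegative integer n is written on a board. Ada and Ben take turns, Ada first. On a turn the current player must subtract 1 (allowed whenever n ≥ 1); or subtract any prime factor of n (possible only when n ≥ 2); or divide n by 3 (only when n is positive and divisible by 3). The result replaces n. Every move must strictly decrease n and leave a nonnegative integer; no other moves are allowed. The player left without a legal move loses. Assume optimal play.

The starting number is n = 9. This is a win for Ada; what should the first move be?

Label each position W (a win for the player to move) or L (a loss). A position with no legal move is L; any other position is W exactly when some move reaches an L, and L when every move reaches a W.
n=0: no move → L
n=1: can move to 0, which is L ⇒ W
n=2: can move to 0, which is L ⇒ W
n=3: can move to 0, which is L ⇒ W
n=4: moves to 2(W), 3(W); every one is W ⇒ L
n=5: can move to 0, which is L ⇒ W
n=6: can move to 4, which is L ⇒ W
n=7: can move to 0, which is L ⇒ W
n=8: moves to 6(W), 7(W); every one is W ⇒ L
n=9: can move to 8, which is L ⇒ W
From 9, the L positions reachable in one move are: 8.

Move to 8.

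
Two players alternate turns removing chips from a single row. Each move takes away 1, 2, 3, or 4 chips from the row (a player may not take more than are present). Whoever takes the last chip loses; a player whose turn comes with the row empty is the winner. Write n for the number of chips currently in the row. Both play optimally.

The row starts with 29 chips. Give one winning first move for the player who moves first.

Remove 3, leaving 26.

Compute win/loss labels from the base case upward. A position with no move is W. Any other position is W if it can reach an L in one move, else L.
n=0: no move; the opponent has just taken the last chip and therefore loses → W
n=1: the only move is to 0(W), a W ⇒ L
n=2: can move to 1, which is L ⇒ W
n=3: can move to 1, which is L ⇒ W
n=4: can move to 1, which is L ⇒ W
n=5: can move to 1, which is L ⇒ W
n=6: moves to 5(W), 4(W), 3(W), 2(W); every one is W ⇒ L
n=7: can move to 6, which is L ⇒ W
n=8: can move to 6, which is L ⇒ W
n=9: can move to 6, which is L ⇒ W
n=10: can move to 6, which is L ⇒ W
n=11: moves to 10(W), 9(W), 8(W), 7(W); every one is W ⇒ L
n=12: can move to 11, which is L ⇒ W
n=13: can move to 11, which is L ⇒ W
n=14: can move to 11, which is L ⇒ W
n=15: can move to 11, which is L ⇒ W
n=16: moves to 15(W), 14(W), 13(W), 12(W); every one is W ⇒ L
n=17: can move to 16, which is L ⇒ W
n=18: can move to 16, which is L ⇒ W
n=19: can move to 16, which is L ⇒ W
n=20: can move to 16, which is L ⇒ W
n=21: moves to 20(W), 19(W), 18(W), 17(W); every one is W ⇒ L
n=22: can move to 21, which is L ⇒ W
n=23: can move to 21, which is L ⇒ W
n=24: can move to 21, which is L ⇒ W
n=25: can move to 21, which is L ⇒ W
n=26: moves to 25(W), 24(W), 23(W), 22(W); every one is W ⇒ L
n=27: can move to 26, which is L ⇒ W
n=28: can move to 26, which is L ⇒ W
n=29: can move to 26, which is L ⇒ W
From 29, the L positions reachable in one move are: 26.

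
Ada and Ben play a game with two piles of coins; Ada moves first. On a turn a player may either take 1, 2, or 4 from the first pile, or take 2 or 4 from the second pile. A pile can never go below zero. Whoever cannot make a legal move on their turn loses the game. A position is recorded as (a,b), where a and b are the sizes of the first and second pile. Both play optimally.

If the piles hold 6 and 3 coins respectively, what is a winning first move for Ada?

Move to (4,3).

Build the W/L table. Terminal = L. A non-terminal position is W if it has a move to some L; otherwise it is L.
No move ever increases a pile, so every position that can arise here has a ≤ 6 and b ≤ 3; it is enough to label the cells with 0 ≤ a ≤ 6 and 0 ≤ b ≤ 3.
Every move lowers a or b (never raises either), so fill the grid row by row in increasing a, and left to right within a row: each cell's successors are then already labelled.
      b=0  b=1  b=2  b=3
a=0:    L    L    W    W
a=1:    W    W    L    L
a=2:    W    W    W    W
a=3:    L    L    W    W
a=4:    W    W    L    L
a=5:    W    W    W    W
a=6:    L    L    W    W
Cells with no legal move (terminal, hence L): (0,0), (0,1).
The remaining L cells, each justified by listing all of its moves:
(1,2): only reaches (0,2)(W), (1,0)(W), all W → L
(1,3): only reaches (0,3)(W), (1,1)(W), all W → L
(3,0): only reaches (2,0)(W), (1,0)(W), all W → L
(3,1): only reaches (2,1)(W), (1,1)(W), all W → L
(4,2): only reaches (3,2)(W), (2,2)(W), (0,2)(W), (4,0)(W), all W → L
(4,3): only reaches (3,3)(W), (2,3)(W), (0,3)(W), (4,1)(W), all W → L
(6,0): only reaches (5,0)(W), (4,0)(W), (2,0)(W), all W → L
(6,1): only reaches (5,1)(W), (4,1)(W), (2,1)(W), all W → L
Every other cell has at least one move into one of the L cells above, so it is W.
From (6,3), the L positions reachable in one move are: (4,3), (6,1). Any move reaching one of these is winning.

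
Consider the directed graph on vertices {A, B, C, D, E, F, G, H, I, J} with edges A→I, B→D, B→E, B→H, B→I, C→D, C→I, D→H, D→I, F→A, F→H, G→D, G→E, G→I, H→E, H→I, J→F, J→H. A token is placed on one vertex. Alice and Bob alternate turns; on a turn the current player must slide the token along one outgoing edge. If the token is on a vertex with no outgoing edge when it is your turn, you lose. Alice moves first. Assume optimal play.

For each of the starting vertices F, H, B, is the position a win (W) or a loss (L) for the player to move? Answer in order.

Build the W/L table. Terminal = L. A non-terminal position is W if it has a move to some L; otherwise it is L.
Every edge goes from a vertex to one that appears earlier in the order E, I, H, D, B, G, A, F, J, C, so processing vertices in that order labels each vertex after all of its successors.
E: no outgoing edge → L
I: no outgoing edge → L
H: reaches L-position I → W
D: reaches L-position I → W
B: reaches L-position I → W
G: reaches L-position I → W
A: reaches L-position I → W
F: only reaches A(W), H(W), all W → L
J: reaches L-position F → W
C: reaches L-position I → W

F: L, H: W, B: W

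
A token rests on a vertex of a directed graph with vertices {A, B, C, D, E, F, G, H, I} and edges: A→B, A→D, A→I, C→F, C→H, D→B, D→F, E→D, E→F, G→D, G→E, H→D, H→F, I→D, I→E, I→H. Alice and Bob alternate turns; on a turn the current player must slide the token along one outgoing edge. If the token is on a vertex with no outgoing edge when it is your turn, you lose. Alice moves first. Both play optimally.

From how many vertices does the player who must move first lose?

4

Classify positions by backward induction: terminal positions (no move available) are L. From any other position, the mover wins iff some move reaches an L.
Every edge goes from a vertex to one that appears earlier in the order B, F, D, H, E, I, G, A, C, so processing vertices in that order labels each vertex after all of its successors.
B: no outgoing edge → L
F: no outgoing edge → L
D: W (go to F, an L position)
H: W (go to F, an L position)
E: W (go to F, an L position)
I: L (options E(W), H(W), D(W) are all W)
G: L (options E(W), D(W) are all W)
A: W (go to I, an L position)
C: W (go to F, an L position)
The L vertices are B, F, G, I; that is 4 in all.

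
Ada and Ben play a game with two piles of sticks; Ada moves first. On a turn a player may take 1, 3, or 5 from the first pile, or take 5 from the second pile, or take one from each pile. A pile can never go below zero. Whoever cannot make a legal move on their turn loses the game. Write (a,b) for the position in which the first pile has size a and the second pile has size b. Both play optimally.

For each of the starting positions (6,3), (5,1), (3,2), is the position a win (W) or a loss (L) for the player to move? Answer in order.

(6,3): L, (5,1): W, (3,2): W

Label each position W (a win for the player to move) or L (a loss). A position with no legal move is L; any other position is W exactly when some move reaches an L, and L when every move reaches a W.
No move ever increases a pile, so every position that can arise here has a ≤ 6 and b ≤ 3; it is enough to label the cells with 0 ≤ a ≤ 6 and 0 ≤ b ≤ 3.
Every move lowers a or b (never raises either), so fill the grid row by row in increasing a, and left to right within a row: each cell's successors are then already labelled.
      b=0  b=1  b=2  b=3
a=0:    L    L    L    L
a=1:    W    W    W    W
a=2:    L    L    L    L
a=3:    W    W    W    W
a=4:    L    L    L    L
a=5:    W    W    W    W
a=6:    L    L    L    L
Cells with no legal move (terminal, hence L): (0,0), (0,1), (0,2), (0,3).
The remaining L cells, each justified by listing all of its moves:
(2,0): L (sole option (1,0)(W) is W)
(2,1): L (options (1,1)(W), (1,0)(W) are all W)
(2,2): L (options (1,2)(W), (1,1)(W) are all W)
(2,3): L (options (1,3)(W), (1,2)(W) are all W)
(4,0): L (options (3,0)(W), (1,0)(W) are all W)
(4,1): L (options (3,1)(W), (1,1)(W), (3,0)(W) are all W)
(4,2): L (options (3,2)(W), (1,2)(W), (3,1)(W) are all W)
(4,3): L (options (3,3)(W), (1,3)(W), (3,2)(W) are all W)
(6,0): L (options (5,0)(W), (3,0)(W), (1,0)(W) are all W)
(6,1): L (options (5,1)(W), (3,1)(W), (1,1)(W), (5,0)(W) are all W)
(6,2): L (options (5,2)(W), (3,2)(W), (1,2)(W), (5,1)(W) are all W)
(6,3): L (options (5,3)(W), (3,3)(W), (1,3)(W), (5,2)(W) are all W)
Every other cell has at least one move into one of the L cells above, so it is W.
(6,3): one of the L cells justified above, so L
(5,1): the move to (4,1) reaches an L cell, so W
(3,2): the move to (2,2) reaches an L cell, so W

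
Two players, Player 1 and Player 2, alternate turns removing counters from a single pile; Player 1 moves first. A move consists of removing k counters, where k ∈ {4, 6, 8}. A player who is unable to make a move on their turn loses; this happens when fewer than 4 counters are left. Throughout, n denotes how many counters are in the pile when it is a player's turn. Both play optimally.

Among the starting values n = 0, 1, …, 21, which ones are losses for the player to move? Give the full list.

Classify positions by backward induction: terminal positions (no move available) are L. From any other position, the mover wins iff some move reaches an L.
n=0: no move → L
n=1: no move → L
n=2: no move → L
n=3: no move → L
n=4: reaches L-position 0 → W
n=5: reaches L-position 1 → W
n=6: reaches L-position 2 → W
n=7: reaches L-position 3 → W
n=8: reaches L-position 2 → W
n=9: reaches L-position 3 → W
n=10: reaches L-position 2 → W
n=11: reaches L-position 3 → W
n=12: only reaches 8(W), 6(W), 4(W), all W → L
n=13: only reaches 9(W), 7(W), 5(W), all W → L
n=14: only reaches 10(W), 8(W), 6(W), all W → L
n=15: only reaches 11(W), 9(W), 7(W), all W → L
n=16: reaches L-position 12 → W
n=17: reaches L-position 13 → W
n=18: reaches L-position 14 → W
n=19: reaches L-position 15 → W
n=20: reaches L-position 14 → W
n=21: reaches L-position 15 → W
Reading off the rows marked L gives the requested list; there are 8 such values of n.

0, 1, 2, 3, 12, 13, 14, 15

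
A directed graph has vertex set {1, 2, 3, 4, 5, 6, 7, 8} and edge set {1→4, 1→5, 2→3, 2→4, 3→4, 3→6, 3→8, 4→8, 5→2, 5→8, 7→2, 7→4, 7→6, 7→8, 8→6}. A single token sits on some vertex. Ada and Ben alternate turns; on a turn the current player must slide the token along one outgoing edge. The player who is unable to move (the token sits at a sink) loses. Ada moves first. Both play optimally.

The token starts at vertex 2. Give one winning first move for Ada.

Work bottom-up. With no move the player to move loses. Otherwise the position is W if at least one move leads to an L position for the opponent, and L if every move leads to a W.
Every edge goes from a vertex to one that appears earlier in the order 6, 8, 4, 3, 2, 5, 7, 1, so processing vertices in that order labels each vertex after all of its successors.
6: no outgoing edge → L
8: W (go to 6, an L position)
4: L (sole option 8(W) is W)
3: W (go to 4, an L position)
2: W (go to 4, an L position)
5: L (options 2(W), 8(W) are all W)
7: W (go to 4, an L position)
1: W (go to 5, an L position)
From 2, the L positions reachable in one move are: 4.

Move to 4.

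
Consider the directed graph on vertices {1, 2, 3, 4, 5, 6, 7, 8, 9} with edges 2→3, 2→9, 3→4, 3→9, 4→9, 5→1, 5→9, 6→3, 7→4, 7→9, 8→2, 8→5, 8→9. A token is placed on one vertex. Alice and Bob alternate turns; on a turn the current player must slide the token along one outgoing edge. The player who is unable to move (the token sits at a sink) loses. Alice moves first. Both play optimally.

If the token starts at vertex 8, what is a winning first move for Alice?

Move to 9.

Classify positions by backward induction: terminal positions (no move available) are L. From any other position, the mover wins iff some move reaches an L.
Every edge goes from a vertex to one that appears earlier in the order 9, 1, 4, 3, 6, 2, 5, 8, 7, so processing vertices in that order labels each vertex after all of its successors.
9: no outgoing edge → L
1: no outgoing edge → L
4: →9(L), so W
3: →9(L), so W
6: →3(W) only, which is W, so L
2: →9(L), so W
5: →1(L), so W
8: →9(L), so W
7: →9(L), so W
From 8, the L positions reachable in one move are: 9.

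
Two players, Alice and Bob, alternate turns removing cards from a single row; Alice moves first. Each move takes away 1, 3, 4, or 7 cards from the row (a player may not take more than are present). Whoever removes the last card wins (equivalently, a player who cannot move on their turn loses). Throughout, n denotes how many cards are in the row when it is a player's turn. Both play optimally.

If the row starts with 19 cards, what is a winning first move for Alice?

Classify positions by backward induction: terminal positions (no move available) are L. From any other position, the mover wins iff some move reaches an L.
n=0: no move → L
n=1: can move to 0, which is L ⇒ W
n=2: the only move is to 1(W), a W ⇒ L
n=3: can move to 2, which is L ⇒ W
n=4: can move to 0, which is L ⇒ W
n=5: can move to 2, which is L ⇒ W
n=6: can move to 2, which is L ⇒ W
n=7: can move to 0, which is L ⇒ W
n=8: moves to 7(W), 5(W), 4(W), 1(W); every one is W ⇒ L
n=9: can move to 8, which is L ⇒ W
n=10: moves to 9(W), 7(W), 6(W), 3(W); every one is W ⇒ L
n=11: can move to 10, which is L ⇒ W
n=12: can move to 8, which is L ⇒ W
n=13: can move to 10, which is L ⇒ W
n=14: can move to 10, which is L ⇒ W
n=15: can move to 8, which is L ⇒ W
n=16: moves to 15(W), 13(W), 12(W), 9(W); every one is W ⇒ L
n=17: can move to 16, which is L ⇒ W
n=18: moves to 17(W), 15(W), 14(W), 11(W); every one is W ⇒ L
n=19: can move to 18, which is L ⇒ W
From 19, the L positions reachable in one move are: 18, 16. Any move reaching one of these is winning.

Remove 1, leaving 18.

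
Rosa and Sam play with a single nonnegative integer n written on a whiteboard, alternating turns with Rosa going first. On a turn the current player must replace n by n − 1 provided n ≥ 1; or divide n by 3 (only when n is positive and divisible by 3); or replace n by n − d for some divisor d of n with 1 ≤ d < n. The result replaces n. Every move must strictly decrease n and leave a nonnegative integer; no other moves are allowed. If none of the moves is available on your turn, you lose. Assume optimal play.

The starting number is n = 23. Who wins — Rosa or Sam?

Positions with no move are L. A position that does have a move is losing for the player to move precisely when every available move leads to a winning position for the opponent. Fill in the labels:
n=0: no move → L
n=1: reaches L-position 0 → W
n=2: only reaches 1(W), which is W → L
n=3: reaches L-position 2 → W
n=4: reaches L-position 2 → W
n=5: only reaches 4(W), which is W → L
n=6: reaches L-position 2 → W
n=7: only reaches 6(W), which is W → L
n=8: reaches L-position 7 → W
n=9: only reaches 3(W), 6(W), 8(W), all W → L
n=10: reaches L-position 5 → W
n=11: only reaches 10(W), which is W → L
n=12: reaches L-position 9 → W
n=13: only reaches 12(W), which is W → L
n=14: reaches L-position 7 → W
n=15: reaches L-position 5 → W
n=16: only reaches 8(W), 12(W), 14(W), 15(W), all W → L
n=17: reaches L-position 16 → W
n=18: reaches L-position 9 → W
n=19: only reaches 18(W), which is W → L
n=20: reaches L-position 16 → W
n=21: reaches L-position 7 → W
n=22: reaches L-position 11 → W
n=23: only reaches 22(W), which is W → L
The starting position 23 is L: whatever Rosa does, the opponent receives a W position.

Sam wins.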